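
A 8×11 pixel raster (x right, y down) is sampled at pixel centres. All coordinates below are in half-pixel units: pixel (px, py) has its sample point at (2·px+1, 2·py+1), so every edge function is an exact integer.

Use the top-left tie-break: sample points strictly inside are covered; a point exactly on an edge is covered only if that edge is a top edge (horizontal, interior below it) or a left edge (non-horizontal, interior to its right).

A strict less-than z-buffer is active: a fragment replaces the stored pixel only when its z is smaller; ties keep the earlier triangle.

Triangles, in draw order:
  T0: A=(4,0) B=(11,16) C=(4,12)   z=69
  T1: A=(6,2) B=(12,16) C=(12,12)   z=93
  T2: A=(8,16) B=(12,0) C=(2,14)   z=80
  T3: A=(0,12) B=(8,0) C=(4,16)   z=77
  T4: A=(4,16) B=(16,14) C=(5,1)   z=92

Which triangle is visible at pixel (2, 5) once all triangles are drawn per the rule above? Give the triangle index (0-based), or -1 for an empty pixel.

T0:
  2·area = 84
  edge (4, 0)→(11, 16): d=(7,16) right/bottom  bias=-1
  edge (11, 16)→(4, 12): d=(-7,-4) top-left  bias=+0
  edge (4, 12)→(4, 0): d=(0,-12) top-left  bias=+0
    (2,1)@(5, 3): e=[5,67,12] → X
    (3,1)@(7, 3): e=[-27,75,36] → .
    (2,2)@(5, 5): e=[19,53,12] → X
    (3,2)@(7, 5): e=[-13,61,36] → .
    (2,3)@(5, 7): e=[33,39,12] → X
    (3,3)@(7, 7): e=[1,47,36] → X
    (4,3)@(9, 7): e=[-31,55,60] → .
    (2,4)@(5, 9): e=[47,25,12] → X
    (4,4)@(9, 9): e=[-17,41,60] → .
    (2,5)@(5, 11): e=[61,11,12] → X
    (4,5)@(9, 11): e=[-3,27,60] → .
    (2,6)@(5, 13): e=[75,-3,12] → .
  covered (10 px):
    . . . . . . . .
    . . X . . . . .
    . . X . . . . .
    . . X X . . . .
    . . X X . . . .
    . . X X . . . .
    . . . X X . . .
    . . . . . . . .
    . . . . . . . .
    . . . . . . . .
    . . . . . . . .
T1:
  2·area = 24  (B↔C swapped to make it positive)
  edge (6, 2)→(12, 12): d=(6,10) right/bottom  bias=-1
  edge (12, 12)→(12, 16): d=(0,4) right/bottom  bias=-1
  edge (12, 16)→(6, 2): d=(-6,-14) top-left  bias=+0
    (4,3)@(9, 7): e=[0,12,12] → .  [on edge]
    (4,4)@(9, 9): e=[12,12,0] → X  [on edge]
    (5,4)@(11, 9): e=[-8,4,28] → .
    (4,5)@(9, 11): e=[24,12,-12] → .
    (5,5)@(11, 11): e=[4,4,16] → X
    (6,5)@(13, 11): e=[-16,-4,44] → .
    (5,6)@(11, 13): e=[16,4,4] → X
    (6,6)@(13, 13): e=[-4,-4,32] → .
    (5,7)@(11, 15): e=[28,4,-8] → .
    (7,8)@(15, 17): e=[0,-12,36] → .  [on edge]
  covered (3 px):
    . . . . . . . .
    . . . . . . . .
    . . . . . . . .
    . . . . . . . .
    . . . . X . . .
    . . . . . X . .
    . . . . . X . .
    . . . . . . . .
    . . . . . . . .
    . . . . . . . .
    . . . . . . . .
T2:
  2·area = 104  (B↔C swapped to make it positive)
  edge (8, 16)→(2, 14): d=(-6,-2) top-left  bias=+0
  edge (2, 14)→(12, 0): d=(10,-14) top-left  bias=+0
  edge (12, 0)→(8, 16): d=(-4,16) right/bottom  bias=-1
    (5,1)@(11, 3): e=[84,16,4] → X
    (6,1)@(13, 3): e=[88,44,-28] → .
    (4,2)@(9, 5): e=[68,8,28] → X
    (5,2)@(11, 5): e=[72,36,-4] → .
    (3,3)@(7, 7): e=[52,0,52] → X  [on edge]
    (5,3)@(11, 7): e=[60,56,-12] → .
    (3,4)@(7, 9): e=[40,20,44] → X
    (5,4)@(11, 9): e=[48,76,-20] → .
    (2,5)@(5, 11): e=[24,12,68] → X
    (5,5)@(11, 11): e=[36,96,-28] → .
    (1,6)@(3, 13): e=[8,4,92] → X
    (4,6)@(9, 13): e=[20,88,-4] → .
    (2,7)@(5, 15): e=[0,52,52] → X  [on edge]
    (5,8)@(11, 17): e=[0,156,-52] → .  [on edge]
  covered (14 px):
    . . . . . . . .
    . . . . . X . .
    . . . . X . . .
    . . . X X . . .
    . . . X X . . .
    . . X X X . . .
    . X X X . . . .
    . . X X . . . .
    . . . . . . . .
    . . . . . . . .
    . . . . . . . .
T3:
  2·area = 80
  edge (0, 12)→(8, 0): d=(8,-12) top-left  bias=+0
  edge (8, 0)→(4, 16): d=(-4,16) right/bottom  bias=-1
  edge (4, 16)→(0, 12): d=(-4,-4) top-left  bias=+0
    (3,1)@(7, 3): e=[12,4,64] → X
    (4,1)@(9, 3): e=[36,-28,72] → .
    (2,2)@(5, 5): e=[4,28,48] → X
    (3,2)@(7, 5): e=[28,-4,56] → .
    (2,3)@(5, 7): e=[20,20,40] → X
    (3,3)@(7, 7): e=[44,-12,48] → .
    (1,4)@(3, 9): e=[12,44,24] → X
    (3,4)@(7, 9): e=[60,-20,40] → .
    (0,5)@(1, 11): e=[4,68,8] → X
    (3,5)@(7, 11): e=[76,-28,32] → .
    (0,6)@(1, 13): e=[20,60,0] → X  [on edge]
    (2,6)@(5, 13): e=[68,-4,16] → .
    (1,7)@(3, 15): e=[60,20,0] → X  [on edge]
    (2,8)@(5, 17): e=[100,-20,0] → .  [on edge]
    (3,9)@(7, 19): e=[140,-60,0] → .  [on edge]
    (4,10)@(9, 21): e=[180,-100,0] → .  [on edge]
  covered (11 px):
    . . . . . . . .
    . . . X . . . .
    . . X . . . . .
    . . X . . . . .
    . X X . . . . .
    X X X . . . . .
    X X . . . . . .
    . X . . . . . .
    . . . . . . . .
    . . . . . . . .
    . . . . . . . .
T4:
  2·area = 178  (B↔C swapped to make it positive)
  edge (4, 16)→(5, 1): d=(1,-15) top-left  bias=+0
  edge (5, 1)→(16, 14): d=(11,13) right/bottom  bias=-1
  edge (16, 14)→(4, 16): d=(-12,2) right/bottom  bias=-1
    (2,0)@(5, 1): e=[0,0,178] → .  [on edge]
    (2,1)@(5, 3): e=[2,22,154] → X
    (3,1)@(7, 3): e=[32,-4,150] → .
    (2,2)@(5, 5): e=[4,44,130] → X
    (3,2)@(7, 5): e=[34,18,126] → X
    (4,2)@(9, 5): e=[64,-8,122] → .
    (2,3)@(5, 7): e=[6,66,106] → X
    (4,3)@(9, 7): e=[66,14,98] → X
    (5,3)@(11, 7): e=[96,-12,94] → .
    (2,4)@(5, 9): e=[8,88,82] → X
    (5,4)@(11, 9): e=[98,10,70] → X
    (6,4)@(13, 9): e=[128,-16,66] → .
  covered (24 px):
    . . . . . . . .
    . . X . . . . .
    . . X X . . . .
    . . X X X . . .
    . . X X X X . .
    . . X X X X X .
    . . X X X X X X
    . . X X X . . .
    . . . . . . . .
    . . . . . . . .
    . . . . . . . .

Z-buffer (winner per pixel, '.' = empty):
  . . . . . . . .
  . . 0 3 . 2 . .
  . . 0 4 2 . . .
  . . 0 0 2 . . .
  . 3 0 0 2 4 . .
  3 3 0 0 2 4 4 .
  3 3 2 0 0 4 4 4
  . 3 2 2 4 . . .
  . . . . . . . .
  . . . . . . . .
  . . . . . . . .

Final: 0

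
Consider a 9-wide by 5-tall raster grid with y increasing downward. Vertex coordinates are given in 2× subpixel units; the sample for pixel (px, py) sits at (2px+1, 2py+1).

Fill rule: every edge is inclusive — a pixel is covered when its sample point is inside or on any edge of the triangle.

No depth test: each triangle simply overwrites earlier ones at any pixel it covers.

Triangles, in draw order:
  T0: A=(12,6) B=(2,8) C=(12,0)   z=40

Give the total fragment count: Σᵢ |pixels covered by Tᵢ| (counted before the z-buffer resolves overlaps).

T0:
  2·area = 60
  edge (12, 6)→(2, 8): d=(-10,2) inclusive
  edge (2, 8)→(12, 0): d=(10,-8) inclusive
  edge (12, 0)→(12, 6): d=(0,6) inclusive
    (5,0)@(11, 1): e=[52,2,6] → #
    (6,0)@(13, 1): e=[48,18,-6] → ·
    (4,1)@(9, 3): e=[36,6,18] → #
    (6,1)@(13, 3): e=[28,38,-6] → ·
    (3,2)@(7, 5): e=[20,10,30] → #
    (6,2)@(13, 5): e=[8,58,-6] → ·
    (8,2)@(17, 5): e=[0,90,-30] → ·  [on edge]
    (2,3)@(5, 7): e=[4,14,42] → #
    (3,3)@(7, 7): e=[0,30,30] → #  [on edge]
    (4,3)@(9, 7): e=[-4,46,18] → ·
    (5,3)@(11, 7): e=[-8,62,6] → ·
    (2,4)@(5, 9): e=[-16,34,42] → ·
  covered (8 px):
    · · · · · # · · ·
    · · · · # # · · ·
    · · · # # # · · ·
    · · # # · · · · ·
    · · · · · · · · ·

Result: 8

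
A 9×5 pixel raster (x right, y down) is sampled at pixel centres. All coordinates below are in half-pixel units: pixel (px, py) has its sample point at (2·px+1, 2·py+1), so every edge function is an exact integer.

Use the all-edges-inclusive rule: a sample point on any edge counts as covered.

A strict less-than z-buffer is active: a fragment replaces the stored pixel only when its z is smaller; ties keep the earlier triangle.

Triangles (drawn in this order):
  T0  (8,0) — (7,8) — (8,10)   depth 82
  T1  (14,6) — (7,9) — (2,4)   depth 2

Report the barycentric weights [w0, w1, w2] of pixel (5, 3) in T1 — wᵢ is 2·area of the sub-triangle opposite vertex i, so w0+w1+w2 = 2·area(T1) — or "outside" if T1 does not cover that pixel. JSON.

T0:
  2·area = 10  (B↔C swapped to make it positive)
  edge (8, 0)→(8, 10): d=(0,10) inclusive
  edge (8, 10)→(7, 8): d=(-1,-2) inclusive
  edge (7, 8)→(8, 0): d=(1,-8) inclusive
  covered (0 px):
    . . . . . . . . .
    . . . . . . . . .
    . . . . . . . . .
    . . . . . . . . .
    . . . . . . . . .
T1:
  2·area = 50
  edge (14, 6)→(7, 9): d=(-7,3) inclusive
  edge (7, 9)→(2, 4): d=(-5,-5) inclusive
  edge (2, 4)→(14, 6): d=(12,2) inclusive
    (0,1)@(1, 3): e=[60,0,-10] → .  [on edge]
    (1,2)@(3, 5): e=[40,0,10] → X  [on edge]
    (2,2)@(5, 5): e=[34,10,6] → X
    (3,2)@(7, 5): e=[28,20,2] → X
    (4,2)@(9, 5): e=[22,30,-2] → .
    (1,3)@(3, 7): e=[26,-10,34] → .
    (2,3)@(5, 7): e=[20,0,30] → X  [on edge]
    (4,3)@(9, 7): e=[8,20,22] → X
    (5,3)@(11, 7): e=[2,30,18] → X
    (6,3)@(13, 7): e=[-4,40,14] → .
    (2,4)@(5, 9): e=[6,-10,54] → .
    (3,4)@(7, 9): e=[0,0,50] → X  [on edge]
  covered (8 px):
    . . . . . . . . .
    . . . . . . . . .
    . X X X . . . . .
    . . X X X X . . .
    . . . X . . . . .

Answer: [30,18,2]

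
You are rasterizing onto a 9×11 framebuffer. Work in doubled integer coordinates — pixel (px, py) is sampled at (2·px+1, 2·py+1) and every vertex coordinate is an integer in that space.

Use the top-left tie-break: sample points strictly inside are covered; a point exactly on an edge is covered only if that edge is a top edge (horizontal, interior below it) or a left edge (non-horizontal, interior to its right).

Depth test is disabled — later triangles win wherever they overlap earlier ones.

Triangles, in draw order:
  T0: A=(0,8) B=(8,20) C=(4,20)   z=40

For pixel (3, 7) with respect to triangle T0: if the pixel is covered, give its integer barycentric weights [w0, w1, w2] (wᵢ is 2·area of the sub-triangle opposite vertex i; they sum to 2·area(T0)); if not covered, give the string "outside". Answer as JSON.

T0:
  2·area = 48
  edge (0, 8)→(8, 20): d=(8,12) right/bottom  bias=-1
  edge (8, 20)→(4, 20): d=(-4,0) right/bottom  bias=-1
  edge (4, 20)→(0, 8): d=(-4,-12) top-left  bias=+0
    (0,5)@(1, 11): e=[12,36,0] → #  [on edge]
    (1,5)@(3, 11): e=[-12,36,24] → ·
    (0,6)@(1, 13): e=[28,28,-8] → ·
    (1,6)@(3, 13): e=[4,28,16] → #
    (2,6)@(5, 13): e=[-20,28,40] → ·
    (1,7)@(3, 15): e=[20,20,8] → #
    (2,7)@(5, 15): e=[-4,20,32] → ·
    (1,8)@(3, 17): e=[36,12,0] → #  [on edge]
    (2,8)@(5, 17): e=[12,12,24] → #
    (3,8)@(7, 17): e=[-12,12,48] → ·
    (1,9)@(3, 19): e=[52,4,-8] → ·
    (2,9)@(5, 19): e=[28,4,16] → #
  covered (7 px):
    · · · · · · · · ·
    · · · · · · · · ·
    · · · · · · · · ·
    · · · · · · · · ·
    · · · · · · · · ·
    # · · · · · · · ·
    · # · · · · · · ·
    · # · · · · · · ·
    · # # · · · · · ·
    · · # # · · · · ·
    · · · · · · · · ·

Answer: "outside"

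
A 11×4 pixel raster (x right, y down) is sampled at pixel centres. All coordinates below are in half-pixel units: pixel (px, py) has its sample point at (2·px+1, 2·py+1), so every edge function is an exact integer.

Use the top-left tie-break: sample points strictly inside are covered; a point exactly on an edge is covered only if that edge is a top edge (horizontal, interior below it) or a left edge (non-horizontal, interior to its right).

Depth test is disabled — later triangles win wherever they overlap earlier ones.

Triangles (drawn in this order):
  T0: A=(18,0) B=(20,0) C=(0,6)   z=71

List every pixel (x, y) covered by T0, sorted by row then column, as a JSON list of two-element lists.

T0:
  2·area = 12
  edge (18, 0)→(20, 0): d=(2,0) top-left  bias=+0
  edge (20, 0)→(0, 6): d=(-20,6) right/bottom  bias=-1
  edge (0, 6)→(18, 0): d=(18,-6) top-left  bias=+0
    (7,0)@(15, 1): e=[2,10,0] → #  [on edge]
    (8,0)@(17, 1): e=[2,-2,12] → ·
    (4,1)@(9, 3): e=[6,6,0] → #  [on edge]
    (5,1)@(11, 3): e=[6,-6,12] → ·
    (7,1)@(15, 3): e=[6,-30,36] → ·
    (1,2)@(3, 5): e=[10,2,0] → #  [on edge]
    (2,2)@(5, 5): e=[10,-10,12] → ·
    (4,2)@(9, 5): e=[10,-34,36] → ·
    (1,3)@(3, 7): e=[14,-38,36] → ·
  covered (3 px):
    · · · · · · · # · · ·
    · · · · # · · · · · ·
    · # · · · · · · · · ·
    · · · · · · · · · · ·

Answer: [[7,0],[4,1],[1,2]]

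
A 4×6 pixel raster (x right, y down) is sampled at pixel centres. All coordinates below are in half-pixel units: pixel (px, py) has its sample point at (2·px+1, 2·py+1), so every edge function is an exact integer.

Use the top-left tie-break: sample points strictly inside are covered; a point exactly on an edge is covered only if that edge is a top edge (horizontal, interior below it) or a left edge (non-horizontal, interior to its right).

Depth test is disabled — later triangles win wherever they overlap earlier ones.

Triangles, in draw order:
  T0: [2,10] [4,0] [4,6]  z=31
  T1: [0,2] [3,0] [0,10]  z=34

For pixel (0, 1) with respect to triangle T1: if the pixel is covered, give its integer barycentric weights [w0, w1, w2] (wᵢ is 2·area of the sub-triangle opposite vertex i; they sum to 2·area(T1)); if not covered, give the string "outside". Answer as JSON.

T0:
  2·area = 12
  edge (2, 10)→(4, 0): d=(2,-10) top-left  bias=+0
  edge (4, 0)→(4, 6): d=(0,6) right/bottom  bias=-1
  edge (4, 6)→(2, 10): d=(-2,4) right/bottom  bias=-1
    (1,2)@(3, 5): e=[0,6,6] → #  [on edge]
    (2,2)@(5, 5): e=[20,-6,-2] → ·
    (1,3)@(3, 7): e=[4,6,2] → #
    (2,3)@(5, 7): e=[24,-6,-6] → ·
    (1,4)@(3, 9): e=[8,6,-2] → ·
  covered (2 px):
    · · · ·
    · · · ·
    · # · ·
    · # · ·
    · · · ·
    · · · ·
T1:
  2·area = 24
  edge (0, 2)→(3, 0): d=(3,-2) top-left  bias=+0
  edge (3, 0)→(0, 10): d=(-3,10) right/bottom  bias=-1
  edge (0, 10)→(0, 2): d=(0,-8) top-left  bias=+0
    (0,1)@(1, 3): e=[5,11,8] → #
    (1,1)@(3, 3): e=[9,-9,24] → ·
    (0,2)@(1, 5): e=[11,5,8] → #
    (1,2)@(3, 5): e=[15,-15,24] → ·
    (0,3)@(1, 7): e=[17,-1,8] → ·
  covered (2 px):
    · · · ·
    # · · ·
    # · · ·
    · · · ·
    · · · ·
    · · · ·

Result: [11,8,5]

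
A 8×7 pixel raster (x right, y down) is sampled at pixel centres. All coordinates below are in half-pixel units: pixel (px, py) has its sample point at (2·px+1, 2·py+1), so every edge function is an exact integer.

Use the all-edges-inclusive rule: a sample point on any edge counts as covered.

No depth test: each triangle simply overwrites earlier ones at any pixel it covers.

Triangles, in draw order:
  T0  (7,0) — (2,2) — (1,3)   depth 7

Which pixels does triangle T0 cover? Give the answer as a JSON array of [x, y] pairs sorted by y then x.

T0:
  2·area = 3  (B↔C swapped to make it positive)
  edge (7, 0)→(1, 3): d=(-6,3) inclusive
  edge (1, 3)→(2, 2): d=(1,-1) inclusive
  edge (2, 2)→(7, 0): d=(5,-2) inclusive
    (1,0)@(3, 1): e=[6,0,-3] → ·  [on edge]
    (2,0)@(5, 1): e=[0,2,1] → █  [on edge]
    (3,0)@(7, 1): e=[-6,4,5] → ·
    (0,1)@(1, 3): e=[0,0,3] → █  [on edge]
    (1,1)@(3, 3): e=[-6,2,7] → ·
    (2,1)@(5, 3): e=[-12,4,11] → ·
    (0,2)@(1, 5): e=[-12,2,13] → ·
  covered (2 px):
    · · █ · · · · ·
    █ · · · · · · ·
    · · · · · · · ·
    · · · · · · · ·
    · · · · · · · ·
    · · · · · · · ·
    · · · · · · · ·

Answer: [[2,0],[0,1]]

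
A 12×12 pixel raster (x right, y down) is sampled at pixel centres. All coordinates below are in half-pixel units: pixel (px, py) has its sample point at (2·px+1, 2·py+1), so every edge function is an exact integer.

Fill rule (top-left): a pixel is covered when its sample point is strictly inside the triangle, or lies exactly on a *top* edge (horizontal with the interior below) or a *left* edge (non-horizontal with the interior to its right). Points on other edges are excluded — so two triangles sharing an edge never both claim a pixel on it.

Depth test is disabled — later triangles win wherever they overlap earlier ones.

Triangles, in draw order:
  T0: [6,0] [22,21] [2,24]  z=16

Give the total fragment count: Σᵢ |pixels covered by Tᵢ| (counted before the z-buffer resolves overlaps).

T0:
  2·area = 468
  edge (6, 0)→(22, 21): d=(16,21) right/bottom  bias=-1
  edge (22, 21)→(2, 24): d=(-20,3) right/bottom  bias=-1
  edge (2, 24)→(6, 0): d=(4,-24) top-left  bias=+0
    (3,1)@(7, 3): e=[27,405,36] → #
    (4,1)@(9, 3): e=[-15,399,84] → ·
    (3,2)@(7, 5): e=[59,365,44] → #
    (4,2)@(9, 5): e=[17,359,92] → #
    (5,2)@(11, 5): e=[-25,353,140] → ·
    (2,3)@(5, 7): e=[133,331,4] → #
    (5,3)@(11, 7): e=[7,313,148] → #
    (6,3)@(13, 7): e=[-35,307,196] → ·
    (2,4)@(5, 9): e=[165,291,12] → #
    (6,4)@(13, 9): e=[-3,267,204] → ·
    (2,5)@(5, 11): e=[197,251,20] → #
    (6,5)@(13, 11): e=[29,227,212] → #
  covered (58 px):
    · · · · · · · · · · · ·
    · · · # · · · · · · · ·
    · · · # # · · · · · · ·
    · · # # # # · · · · · ·
    · · # # # # · · · · · ·
    · · # # # # # · · · · ·
    · · # # # # # # · · · ·
    · · # # # # # # # · · ·
    · · # # # # # # # · · ·
    · # # # # # # # # # · ·
    · # # # # # # # # # # ·
    · # # # · · · · · · · ·

Final: 58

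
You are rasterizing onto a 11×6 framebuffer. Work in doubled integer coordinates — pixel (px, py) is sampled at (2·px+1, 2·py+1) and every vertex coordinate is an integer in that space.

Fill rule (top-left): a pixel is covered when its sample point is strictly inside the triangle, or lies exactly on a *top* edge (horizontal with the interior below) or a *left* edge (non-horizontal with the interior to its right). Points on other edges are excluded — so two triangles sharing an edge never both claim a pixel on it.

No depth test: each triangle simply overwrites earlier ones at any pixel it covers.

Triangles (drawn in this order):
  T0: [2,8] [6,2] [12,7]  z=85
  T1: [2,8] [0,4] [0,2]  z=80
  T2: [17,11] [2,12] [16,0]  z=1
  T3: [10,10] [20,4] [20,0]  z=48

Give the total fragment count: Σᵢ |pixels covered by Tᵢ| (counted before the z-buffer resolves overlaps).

T0:
  2·area = 56
  edge (2, 8)→(6, 2): d=(4,-6) top-left  bias=+0
  edge (6, 2)→(12, 7): d=(6,5) right/bottom  bias=-1
  edge (12, 7)→(2, 8): d=(-10,1) right/bottom  bias=-1
    (3,1)@(7, 3): e=[10,1,45] → █
    (4,1)@(9, 3): e=[22,-9,43] → ·
    (2,2)@(5, 5): e=[6,23,27] → █
    (4,2)@(9, 5): e=[30,3,23] → █
    (5,2)@(11, 5): e=[42,-7,21] → ·
    (1,3)@(3, 7): e=[2,45,9] → █
    (5,3)@(11, 7): e=[50,5,1] → █
    (6,3)@(13, 7): e=[62,-5,-1] → ·
    (1,4)@(3, 9): e=[10,57,-11] → ·
    (2,4)@(5, 9): e=[22,47,-13] → ·
    (3,4)@(7, 9): e=[34,37,-15] → ·
    (4,4)@(9, 9): e=[46,27,-17] → ·
  covered (9 px):
    · · · · · · · · · · ·
    · · · █ · · · · · · ·
    · · █ █ █ · · · · · ·
    · █ █ █ █ █ · · · · ·
    · · · · · · · · · · ·
    · · · · · · · · · · ·
T1:
  2·area = 4
  edge (2, 8)→(0, 4): d=(-2,-4) top-left  bias=+0
  edge (0, 4)→(0, 2): d=(0,-2) top-left  bias=+0
  edge (0, 2)→(2, 8): d=(2,6) right/bottom  bias=-1
    (0,2)@(1, 5): e=[2,2,0] → ·  [on edge]
    (1,5)@(3, 11): e=[-2,6,0] → ·  [on edge]
  covered (0 px):
    · · · · · · · · · · ·
    · · · · · · · · · · ·
    · · · · · · · · · · ·
    · · · · · · · · · · ·
    · · · · · · · · · · ·
    · · · · · · · · · · ·
T2:
  2·area = 166
  edge (17, 11)→(2, 12): d=(-15,1) right/bottom  bias=-1
  edge (2, 12)→(16, 0): d=(14,-12) top-left  bias=+0
  edge (16, 0)→(17, 11): d=(1,11) right/bottom  bias=-1
    (7,0)@(15, 1): e=[152,2,12] → █
    (8,0)@(17, 1): e=[150,26,-10] → ·
    (6,1)@(13, 3): e=[124,6,36] → █
    (8,1)@(17, 3): e=[120,54,-8] → ·
    (5,2)@(11, 5): e=[96,10,60] → █
    (8,2)@(17, 5): e=[90,82,-6] → ·
    (4,3)@(9, 7): e=[68,14,84] → █
    (8,3)@(17, 7): e=[60,110,-4] → ·
    (3,4)@(7, 9): e=[40,18,108] → █
    (8,4)@(17, 9): e=[30,138,-2] → ·
    (2,5)@(5, 11): e=[12,22,132] → █
    (8,5)@(17, 11): e=[0,166,0] → ·  [on edge]
  covered (21 px):
    · · · · · · · █ · · ·
    · · · · · · █ █ · · ·
    · · · · · █ █ █ · · ·
    · · · · █ █ █ █ · · ·
    · · · █ █ █ █ █ · · ·
    · · █ █ █ █ █ █ · · ·
T3:
  2·area = 40  (B↔C swapped to make it positive)
  edge (10, 10)→(20, 0): d=(10,-10) top-left  bias=+0
  edge (20, 0)→(20, 4): d=(0,4) right/bottom  bias=-1
  edge (20, 4)→(10, 10): d=(-10,6) right/bottom  bias=-1
    (9,0)@(19, 1): e=[0,4,36] → █  [on edge]
    (10,0)@(21, 1): e=[20,-4,24] → ·
    (8,1)@(17, 3): e=[0,12,28] → █  [on edge]
    (10,1)@(21, 3): e=[40,-4,4] → ·
    (7,2)@(15, 5): e=[0,20,20] → █  [on edge]
    (9,2)@(19, 5): e=[40,4,-4] → ·
    (6,3)@(13, 7): e=[0,28,12] → █  [on edge]
    (7,3)@(15, 7): e=[20,20,0] → ·  [on edge]
    (8,3)@(17, 7): e=[40,12,-12] → ·
    (5,4)@(11, 9): e=[0,36,4] → █  [on edge]
    (6,4)@(13, 9): e=[20,28,-8] → ·
    (4,5)@(9, 11): e=[0,44,-4] → ·  [on edge]
  covered (7 px):
    · · · · · · · · · █ ·
    · · · · · · · · █ █ ·
    · · · · · · · █ █ · ·
    · · · · · · █ · · · ·
    · · · · · █ · · · · ·
    · · · · · · · · · · ·

Final: 37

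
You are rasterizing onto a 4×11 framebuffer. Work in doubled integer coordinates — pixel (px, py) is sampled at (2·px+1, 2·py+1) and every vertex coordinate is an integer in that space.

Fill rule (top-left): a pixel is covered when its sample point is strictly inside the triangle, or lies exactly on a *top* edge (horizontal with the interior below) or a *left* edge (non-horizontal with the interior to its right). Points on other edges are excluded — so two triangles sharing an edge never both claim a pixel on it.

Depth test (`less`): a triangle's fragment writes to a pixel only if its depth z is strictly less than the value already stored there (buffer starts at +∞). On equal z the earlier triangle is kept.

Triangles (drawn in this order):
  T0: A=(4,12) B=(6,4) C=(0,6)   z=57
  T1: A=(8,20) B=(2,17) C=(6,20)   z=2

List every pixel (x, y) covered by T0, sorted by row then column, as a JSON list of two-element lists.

T0:
  2·area = 44  (B↔C swapped to make it positive)
  edge (4, 12)→(0, 6): d=(-4,-6) top-left  bias=+0
  edge (0, 6)→(6, 4): d=(6,-2) top-left  bias=+0
  edge (6, 4)→(4, 12): d=(-2,8) right/bottom  bias=-1
    (1,2)@(3, 5): e=[22,0,22] → X  [on edge]
    (2,2)@(5, 5): e=[34,4,6] → X
    (3,2)@(7, 5): e=[46,8,-10] → .
    (0,3)@(1, 7): e=[2,8,34] → X
    (3,3)@(7, 7): e=[38,20,-14] → .
    (0,4)@(1, 9): e=[-6,20,30] → .
    (1,4)@(3, 9): e=[6,24,14] → X
    (2,4)@(5, 9): e=[18,28,-2] → .
    (1,5)@(3, 11): e=[-2,36,10] → .
  covered (6 px):
    . . . .
    . . . .
    . X X .
    X X X .
    . X . .
    . . . .
    . . . .
    . . . .
    . . . .
    . . . .
    . . . .
T1:
  2·area = 6  (B↔C swapped to make it positive)
  edge (8, 20)→(6, 20): d=(-2,0) right/bottom  bias=-1
  edge (6, 20)→(2, 17): d=(-4,-3) top-left  bias=+0
  edge (2, 17)→(8, 20): d=(6,3) right/bottom  bias=-1
    (2,9)@(5, 19): e=[2,1,3] → X
    (3,9)@(7, 19): e=[2,7,-3] → .
    (2,10)@(5, 21): e=[-2,-7,15] → .
  covered (1 px):
    . . . .
    . . . .
    . . . .
    . . . .
    . . . .
    . . . .
    . . . .
    . . . .
    . . . .
    . . X .
    . . . .

Answer: [[1,2],[2,2],[0,3],[1,3],[2,3],[1,4]]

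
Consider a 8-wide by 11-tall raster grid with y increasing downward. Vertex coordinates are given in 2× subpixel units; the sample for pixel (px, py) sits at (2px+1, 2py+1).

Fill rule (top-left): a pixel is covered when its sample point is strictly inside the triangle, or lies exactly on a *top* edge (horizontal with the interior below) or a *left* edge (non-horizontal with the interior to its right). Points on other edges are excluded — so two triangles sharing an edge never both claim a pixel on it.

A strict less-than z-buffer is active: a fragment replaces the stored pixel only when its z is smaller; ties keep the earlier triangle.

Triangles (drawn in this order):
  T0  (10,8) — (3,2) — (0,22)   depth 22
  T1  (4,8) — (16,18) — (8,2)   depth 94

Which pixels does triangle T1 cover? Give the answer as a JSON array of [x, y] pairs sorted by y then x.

T0:
  2·area = 158  (B↔C swapped to make it positive)
  edge (10, 8)→(0, 22): d=(-10,14) right/bottom  bias=-1
  edge (0, 22)→(3, 2): d=(3,-20) top-left  bias=+0
  edge (3, 2)→(10, 8): d=(7,6) right/bottom  bias=-1
    (7,0)@(15, 1): e=[0,237,-79] → .  [on edge]
    (1,1)@(3, 3): e=[148,3,7] → X
    (2,1)@(5, 3): e=[120,43,-5] → .
    (1,2)@(3, 5): e=[128,9,21] → X
    (2,2)@(5, 5): e=[100,49,9] → X
    (3,2)@(7, 5): e=[72,89,-3] → .
    (1,3)@(3, 7): e=[108,15,35] → X
    (3,3)@(7, 7): e=[52,95,11] → X
    (4,3)@(9, 7): e=[24,135,-1] → .
    (1,4)@(3, 9): e=[88,21,49] → X
    (4,4)@(9, 9): e=[4,141,13] → X
    (5,4)@(11, 9): e=[-24,181,1] → .
    (2,7)@(5, 15): e=[0,79,79] → .  [on edge]
  covered (19 px):
    . . . . . . . .
    . X . . . . . .
    . X X . . . . .
    . X X X . . . .
    . X X X X . . .
    . X X X . . . .
    . X X . . . . .
    . X . . . . . .
    X X . . . . . .
    X . . . . . . .
    . . . . . . . .
T1:
  2·area = 112  (B↔C swapped to make it positive)
  edge (4, 8)→(8, 2): d=(4,-6) top-left  bias=+0
  edge (8, 2)→(16, 18): d=(8,16) right/bottom  bias=-1
  edge (16, 18)→(4, 8): d=(-12,-10) top-left  bias=+0
    (3,2)@(7, 5): e=[6,40,66] → X
    (4,2)@(9, 5): e=[18,8,86] → X
    (5,2)@(11, 5): e=[30,-24,106] → .
    (2,3)@(5, 7): e=[2,88,22] → X
    (5,3)@(11, 7): e=[38,-8,82] → .
    (2,4)@(5, 9): e=[10,104,-2] → .
    (3,4)@(7, 9): e=[22,72,18] → X
    (5,4)@(11, 9): e=[46,8,58] → X
    (6,4)@(13, 9): e=[58,-24,78] → .
    (3,5)@(7, 11): e=[30,88,-6] → .
    (4,5)@(9, 11): e=[42,56,14] → X
    (6,5)@(13, 11): e=[66,-8,54] → .
  covered (14 px):
    . . . . . . . .
    . . . . . . . .
    . . . X X . . .
    . . X X X . . .
    . . . X X X . .
    . . . . X X . .
    . . . . . X X .
    . . . . . . X .
    . . . . . . . X
    . . . . . . . .
    . . . . . . . .

Result: [[3,2],[4,2],[2,3],[3,3],[4,3],[3,4],[4,4],[5,4],[4,5],[5,5],[5,6],[6,6],[6,7],[7,8]]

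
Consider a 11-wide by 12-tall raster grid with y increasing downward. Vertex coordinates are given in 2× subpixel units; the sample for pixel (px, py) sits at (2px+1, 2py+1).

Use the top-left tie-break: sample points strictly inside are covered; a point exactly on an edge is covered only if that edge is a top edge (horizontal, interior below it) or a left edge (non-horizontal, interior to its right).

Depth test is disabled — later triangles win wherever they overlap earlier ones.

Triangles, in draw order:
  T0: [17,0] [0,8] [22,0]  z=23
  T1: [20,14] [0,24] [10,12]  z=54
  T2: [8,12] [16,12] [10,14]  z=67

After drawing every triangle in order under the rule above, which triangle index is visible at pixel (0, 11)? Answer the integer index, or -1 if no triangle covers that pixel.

T0:
  2·area = 40  (B↔C swapped to make it positive)
  edge (17, 0)→(22, 0): d=(5,0) top-left  bias=+0
  edge (22, 0)→(0, 8): d=(-22,8) right/bottom  bias=-1
  edge (0, 8)→(17, 0): d=(17,-8) top-left  bias=+0
    (7,0)@(15, 1): e=[5,34,1] → X
    (8,0)@(17, 1): e=[5,18,17] → X
    (9,0)@(19, 1): e=[5,2,33] → X
    (10,0)@(21, 1): e=[5,-14,49] → .
    (5,1)@(11, 3): e=[15,22,3] → X
    (6,1)@(13, 3): e=[15,6,19] → X
    (7,1)@(15, 3): e=[15,-10,35] → .
    (8,1)@(17, 3): e=[15,-26,51] → .
    (9,1)@(19, 3): e=[15,-42,67] → .
    (3,2)@(7, 5): e=[25,10,5] → X
    (4,2)@(9, 5): e=[25,-6,21] → .
    (5,2)@(11, 5): e=[25,-22,37] → .
  covered (6 px):
    . . . . . . . X X X .
    . . . . . X X . . . .
    . . . X . . . . . . .
    . . . . . . . . . . .
    . . . . . . . . . . .
    . . . . . . . . . . .
    . . . . . . . . . . .
    . . . . . . . . . . .
    . . . . . . . . . . .
    . . . . . . . . . . .
    . . . . . . . . . . .
    . . . . . . . . . . .
T1:
  2·area = 140
  edge (20, 14)→(0, 24): d=(-20,10) right/bottom  bias=-1
  edge (0, 24)→(10, 12): d=(10,-12) top-left  bias=+0
  edge (10, 12)→(20, 14): d=(10,2) right/bottom  bias=-1
    (2,5)@(5, 11): e=[210,-70,0] → .  [on edge]
    (5,6)@(11, 13): e=[110,22,8] → X
    (6,6)@(13, 13): e=[90,46,4] → X
    (7,6)@(15, 13): e=[70,70,0] → .  [on edge]
    (4,7)@(9, 15): e=[90,18,32] → X
    (7,7)@(15, 15): e=[30,90,20] → X
    (8,7)@(17, 15): e=[10,114,16] → X
    (9,7)@(19, 15): e=[-10,138,12] → .
    (3,8)@(7, 17): e=[70,14,56] → X
    (7,8)@(15, 17): e=[-10,110,40] → .
    (8,8)@(17, 17): e=[-30,134,36] → .
    (2,9)@(5, 19): e=[50,10,80] → X
  covered (17 px):
    . . . . . . . . . . .
    . . . . . . . . . . .
    . . . . . . . . . . .
    . . . . . . . . . . .
    . . . . . . . . . . .
    . . . . . . . . . . .
    . . . . . X X . . . .
    . . . . X X X X X . .
    . . . X X X X . . . .
    . . X X X . . . . . .
    . X X . . . . . . . .
    X . . . . . . . . . .
T2:
  2·area = 16
  edge (8, 12)→(16, 12): d=(8,0) top-left  bias=+0
  edge (16, 12)→(10, 14): d=(-6,2) right/bottom  bias=-1
  edge (10, 14)→(8, 12): d=(-2,-2) top-left  bias=+0
    (0,2)@(1, 5): e=[-56,72,0] → .  [on edge]
    (1,3)@(3, 7): e=[-40,56,0] → .  [on edge]
    (2,4)@(5, 9): e=[-24,40,0] → .  [on edge]
    (3,5)@(7, 11): e=[-8,24,0] → .  [on edge]
    (9,5)@(19, 11): e=[-8,0,24] → .  [on edge]
    (4,6)@(9, 13): e=[8,8,0] → X  [on edge]
    (5,6)@(11, 13): e=[8,4,4] → X
    (6,6)@(13, 13): e=[8,0,8] → .  [on edge]
    (3,7)@(7, 15): e=[24,0,-8] → .  [on edge]
    (4,7)@(9, 15): e=[24,-4,-4] → .
    (5,7)@(11, 15): e=[24,-8,0] → .  [on edge]
    (0,8)@(1, 17): e=[40,0,-24] → .  [on edge]
    (6,8)@(13, 17): e=[40,-24,0] → .  [on edge]
    (7,9)@(15, 19): e=[56,-40,0] → .  [on edge]
    (8,10)@(17, 21): e=[72,-56,0] → .  [on edge]
    (9,11)@(19, 23): e=[88,-72,0] → .  [on edge]
  covered (2 px):
    . . . . . . . . . . .
    . . . . . . . . . . .
    . . . . . . . . . . .
    . . . . . . . . . . .
    . . . . . . . . . . .
    . . . . . . . . . . .
    . . . . X X . . . . .
    . . . . . . . . . . .
    . . . . . . . . . . .
    . . . . . . . . . . .
    . . . . . . . . . . .
    . . . . . . . . . . .

Z-buffer (winner per pixel, '.' = empty):
  . . . . . . . 0 0 0 .
  . . . . . 0 0 . . . .
  . . . 0 . . . . . . .
  . . . . . . . . . . .
  . . . . . . . . . . .
  . . . . . . . . . . .
  . . . . 2 2 1 . . . .
  . . . . 1 1 1 1 1 . .
  . . . 1 1 1 1 . . . .
  . . 1 1 1 . . . . . .
  . 1 1 . . . . . . . .
  1 . . . . . . . . . .

Final: 1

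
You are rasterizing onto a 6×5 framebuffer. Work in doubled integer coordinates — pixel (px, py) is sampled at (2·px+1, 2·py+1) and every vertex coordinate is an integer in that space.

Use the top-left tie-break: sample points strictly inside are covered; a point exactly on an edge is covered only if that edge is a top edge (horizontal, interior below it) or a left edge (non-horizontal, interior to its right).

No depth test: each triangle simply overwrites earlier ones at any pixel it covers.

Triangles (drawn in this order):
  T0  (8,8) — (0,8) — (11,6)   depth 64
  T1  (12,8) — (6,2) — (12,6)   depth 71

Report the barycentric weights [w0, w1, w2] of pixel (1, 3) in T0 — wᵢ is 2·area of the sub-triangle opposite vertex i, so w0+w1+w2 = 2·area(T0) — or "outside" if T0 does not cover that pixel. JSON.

T0:
  2·area = 16
  edge (8, 8)→(0, 8): d=(-8,0) right/bottom  bias=-1
  edge (0, 8)→(11, 6): d=(11,-2) top-left  bias=+0
  edge (11, 6)→(8, 8): d=(-3,2) right/bottom  bias=-1
    (3,3)@(7, 7): e=[8,3,5] → #
    (4,3)@(9, 7): e=[8,7,1] → #
    (5,3)@(11, 7): e=[8,11,-3] → ·
    (3,4)@(7, 9): e=[-8,25,-1] → ·
    (4,4)@(9, 9): e=[-8,29,-5] → ·
  covered (2 px):
    · · · · · ·
    · · · · · ·
    · · · · · ·
    · · · # # ·
    · · · · · ·
T1:
  2·area = 12
  edge (12, 8)→(6, 2): d=(-6,-6) top-left  bias=+0
  edge (6, 2)→(12, 6): d=(6,4) right/bottom  bias=-1
  edge (12, 6)→(12, 8): d=(0,2) right/bottom  bias=-1
    (2,0)@(5, 1): e=[0,-2,14] → ·  [on edge]
    (3,1)@(7, 3): e=[0,2,10] → #  [on edge]
    (4,1)@(9, 3): e=[12,-6,6] → ·
    (3,2)@(7, 5): e=[-12,14,10] → ·
    (4,2)@(9, 5): e=[0,6,6] → #  [on edge]
    (5,2)@(11, 5): e=[12,-2,2] → ·
    (4,3)@(9, 7): e=[-12,18,6] → ·
    (5,3)@(11, 7): e=[0,10,2] → #  [on edge]
    (5,4)@(11, 9): e=[-12,22,2] → ·
  covered (3 px):
    · · · · · ·
    · · · # · ·
    · · · · # ·
    · · · · · #
    · · · · · ·

Final: "outside"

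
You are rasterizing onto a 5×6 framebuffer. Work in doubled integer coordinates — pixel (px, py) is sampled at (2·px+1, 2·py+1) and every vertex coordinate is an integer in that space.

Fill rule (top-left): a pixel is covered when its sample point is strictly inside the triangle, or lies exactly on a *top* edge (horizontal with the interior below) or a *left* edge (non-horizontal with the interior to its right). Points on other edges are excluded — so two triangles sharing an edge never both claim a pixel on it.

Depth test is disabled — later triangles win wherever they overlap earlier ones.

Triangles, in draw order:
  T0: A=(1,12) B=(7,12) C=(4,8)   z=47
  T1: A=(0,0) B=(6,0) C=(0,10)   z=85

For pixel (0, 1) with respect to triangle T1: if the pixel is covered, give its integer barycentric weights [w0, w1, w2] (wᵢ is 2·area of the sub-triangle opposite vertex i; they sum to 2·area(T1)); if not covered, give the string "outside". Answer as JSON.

T0:
  2·area = 24  (B↔C swapped to make it positive)
  edge (1, 12)→(4, 8): d=(3,-4) top-left  bias=+0
  edge (4, 8)→(7, 12): d=(3,4) right/bottom  bias=-1
  edge (7, 12)→(1, 12): d=(-6,0) right/bottom  bias=-1
    (1,5)@(3, 11): e=[5,13,6] → X
    (2,5)@(5, 11): e=[13,5,6] → X
    (3,5)@(7, 11): e=[21,-3,6] → .
  covered (2 px):
    . . . . .
    . . . . .
    . . . . .
    . . . . .
    . . . . .
    . X X . .
T1:
  2·area = 60
  edge (0, 0)→(6, 0): d=(6,0) top-left  bias=+0
  edge (6, 0)→(0, 10): d=(-6,10) right/bottom  bias=-1
  edge (0, 10)→(0, 0): d=(0,-10) top-left  bias=+0
    (0,0)@(1, 1): e=[6,44,10] → X
    (1,0)@(3, 1): e=[6,24,30] → X
    (2,0)@(5, 1): e=[6,4,50] → X
    (3,0)@(7, 1): e=[6,-16,70] → .
    (0,1)@(1, 3): e=[18,32,10] → X
    (2,1)@(5, 3): e=[18,-8,50] → .
    (0,2)@(1, 5): e=[30,20,10] → X
    (1,2)@(3, 5): e=[30,0,30] → .  [on edge]
    (0,3)@(1, 7): e=[42,8,10] → X
    (1,3)@(3, 7): e=[42,-12,30] → .
    (0,4)@(1, 9): e=[54,-4,10] → .
  covered (7 px):
    X X X . .
    X X . . .
    X . . . .
    X . . . .
    . . . . .
    . . . . .

Answer: [32,10,18]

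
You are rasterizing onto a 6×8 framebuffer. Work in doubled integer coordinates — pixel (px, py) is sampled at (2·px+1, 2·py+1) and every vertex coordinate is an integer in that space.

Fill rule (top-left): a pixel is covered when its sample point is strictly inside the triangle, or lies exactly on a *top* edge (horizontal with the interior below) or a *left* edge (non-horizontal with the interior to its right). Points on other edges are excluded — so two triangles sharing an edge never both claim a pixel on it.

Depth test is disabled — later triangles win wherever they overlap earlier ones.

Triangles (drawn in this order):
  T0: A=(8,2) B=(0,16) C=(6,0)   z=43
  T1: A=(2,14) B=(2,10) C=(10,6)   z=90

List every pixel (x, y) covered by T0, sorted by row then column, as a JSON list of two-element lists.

T0:
  2·area = 44
  edge (8, 2)→(0, 16): d=(-8,14) right/bottom  bias=-1
  edge (0, 16)→(6, 0): d=(6,-16) top-left  bias=+0
  edge (6, 0)→(8, 2): d=(2,2) right/bottom  bias=-1
    (3,0)@(7, 1): e=[22,22,0] → .  [on edge]
    (2,1)@(5, 3): e=[34,2,8] → X
    (3,1)@(7, 3): e=[6,34,4] → X
    (4,1)@(9, 3): e=[-22,66,0] → .  [on edge]
    (2,2)@(5, 5): e=[18,14,12] → X
    (3,2)@(7, 5): e=[-10,46,8] → .
    (5,2)@(11, 5): e=[-66,110,0] → .  [on edge]
    (2,3)@(5, 7): e=[2,26,16] → X
    (3,3)@(7, 7): e=[-26,58,12] → .
    (1,4)@(3, 9): e=[14,6,24] → X
    (2,4)@(5, 9): e=[-14,38,20] → .
    (1,5)@(3, 11): e=[-2,18,28] → .
  covered (5 px):
    . . . . . .
    . . X X . .
    . . X . . .
    . . X . . .
    . X . . . .
    . . . . . .
    . . . . . .
    . . . . . .
T1:
  2·area = 32
  edge (2, 14)→(2, 10): d=(0,-4) top-left  bias=+0
  edge (2, 10)→(10, 6): d=(8,-4) top-left  bias=+0
  edge (10, 6)→(2, 14): d=(-8,8) right/bottom  bias=-1
    (5,2)@(11, 5): e=[36,-4,0] → .  [on edge]
    (4,3)@(9, 7): e=[28,4,0] → .  [on edge]
    (2,4)@(5, 9): e=[12,4,16] → X
    (3,4)@(7, 9): e=[20,12,0] → .  [on edge]
    (1,5)@(3, 11): e=[4,12,16] → X
    (2,5)@(5, 11): e=[12,20,0] → .  [on edge]
    (1,6)@(3, 13): e=[4,28,0] → .  [on edge]
    (0,7)@(1, 15): e=[-4,36,0] → .  [on edge]
  covered (2 px):
    . . . . . .
    . . . . . .
    . . . . . .
    . . . . . .
    . . X . . .
    . X . . . .
    . . . . . .
    . . . . . .

Result: [[2,1],[3,1],[2,2],[2,3],[1,4]]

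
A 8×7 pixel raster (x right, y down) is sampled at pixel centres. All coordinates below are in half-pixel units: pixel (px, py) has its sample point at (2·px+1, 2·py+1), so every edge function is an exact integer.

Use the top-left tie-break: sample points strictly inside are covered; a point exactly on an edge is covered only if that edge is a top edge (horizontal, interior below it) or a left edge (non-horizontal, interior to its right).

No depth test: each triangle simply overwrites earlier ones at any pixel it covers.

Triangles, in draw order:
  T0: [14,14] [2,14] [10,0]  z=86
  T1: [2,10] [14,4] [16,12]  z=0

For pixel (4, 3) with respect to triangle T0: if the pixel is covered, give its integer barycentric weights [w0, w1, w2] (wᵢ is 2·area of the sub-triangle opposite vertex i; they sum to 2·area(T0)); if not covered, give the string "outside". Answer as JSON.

T0:
  2·area = 168
  edge (14, 14)→(2, 14): d=(-12,0) right/bottom  bias=-1
  edge (2, 14)→(10, 0): d=(8,-14) top-left  bias=+0
  edge (10, 0)→(14, 14): d=(4,14) right/bottom  bias=-1
    (4,1)@(9, 3): e=[132,10,26] → X
    (5,1)@(11, 3): e=[132,38,-2] → .
    (4,2)@(9, 5): e=[108,26,34] → X
    (5,2)@(11, 5): e=[108,54,6] → X
    (6,2)@(13, 5): e=[108,82,-22] → .
    (3,3)@(7, 7): e=[84,14,70] → X
    (6,3)@(13, 7): e=[84,98,-14] → .
    (2,4)@(5, 9): e=[60,2,106] → X
    (6,4)@(13, 9): e=[60,114,-6] → .
    (2,5)@(5, 11): e=[36,18,114] → X
    (6,5)@(13, 11): e=[36,130,2] → X
    (7,5)@(15, 11): e=[36,158,-26] → .
  covered (21 px):
    . . . . . . . .
    . . . . X . . .
    . . . . X X . .
    . . . X X X . .
    . . X X X X . .
    . . X X X X X .
    . X X X X X X .
T1:
  2·area = 108
  edge (2, 10)→(14, 4): d=(12,-6) top-left  bias=+0
  edge (14, 4)→(16, 12): d=(2,8) right/bottom  bias=-1
  edge (16, 12)→(2, 10): d=(-14,-2) top-left  bias=+0
    (6,2)@(13, 5): e=[6,10,92] → X
    (7,2)@(15, 5): e=[18,-6,96] → .
    (4,3)@(9, 7): e=[6,46,56] → X
    (5,3)@(11, 7): e=[18,30,60] → X
    (7,3)@(15, 7): e=[42,-2,68] → .
    (2,4)@(5, 9): e=[6,82,20] → X
    (3,4)@(7, 9): e=[18,66,24] → X
    (7,4)@(15, 9): e=[66,2,40] → X
    (2,5)@(5, 11): e=[30,86,-8] → .
    (3,5)@(7, 11): e=[42,70,-4] → .
    (4,5)@(9, 11): e=[54,54,0] → X  [on edge]
    (4,6)@(9, 13): e=[78,58,-28] → .
  covered (14 px):
    . . . . . . . .
    . . . . . . . .
    . . . . . . X .
    . . . . X X X .
    . . X X X X X X
    . . . . X X X X
    . . . . . . . .

Answer: [42,42,84]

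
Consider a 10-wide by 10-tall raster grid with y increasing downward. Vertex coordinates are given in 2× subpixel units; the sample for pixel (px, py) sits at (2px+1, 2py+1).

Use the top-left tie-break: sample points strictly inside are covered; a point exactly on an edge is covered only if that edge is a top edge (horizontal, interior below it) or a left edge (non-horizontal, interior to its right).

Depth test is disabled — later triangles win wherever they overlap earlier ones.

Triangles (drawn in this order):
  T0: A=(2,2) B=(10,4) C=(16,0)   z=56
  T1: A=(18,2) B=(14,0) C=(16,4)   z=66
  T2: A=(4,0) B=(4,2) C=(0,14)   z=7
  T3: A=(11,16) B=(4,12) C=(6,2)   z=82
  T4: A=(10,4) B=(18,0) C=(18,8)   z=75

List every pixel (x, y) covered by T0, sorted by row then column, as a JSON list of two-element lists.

T0:
  2·area = 44  (B↔C swapped to make it positive)
  edge (2, 2)→(16, 0): d=(14,-2) top-left  bias=+0
  edge (16, 0)→(10, 4): d=(-6,4) right/bottom  bias=-1
  edge (10, 4)→(2, 2): d=(-8,-2) top-left  bias=+0
    (4,0)@(9, 1): e=[0,22,22] → X  [on edge]
    (5,0)@(11, 1): e=[4,14,26] → X
    (6,0)@(13, 1): e=[8,6,30] → X
    (7,0)@(15, 1): e=[12,-2,34] → .
    (3,1)@(7, 3): e=[24,18,2] → X
    (6,1)@(13, 3): e=[36,-6,14] → .
    (3,2)@(7, 5): e=[52,6,-14] → .
    (4,2)@(9, 5): e=[56,-2,-10] → .
    (5,2)@(11, 5): e=[60,-10,-6] → .
  covered (6 px):
    . . . . X X X . . .
    . . . X X X . . . .
    . . . . . . . . . .
    . . . . . . . . . .
    . . . . . . . . . .
    . . . . . . . . . .
    . . . . . . . . . .
    . . . . . . . . . .
    . . . . . . . . . .
    . . . . . . . . . .
T1:
  2·area = 12  (B↔C swapped to make it positive)
  edge (18, 2)→(16, 4): d=(-2,2) right/bottom  bias=-1
  edge (16, 4)→(14, 0): d=(-2,-4) top-left  bias=+0
  edge (14, 0)→(18, 2): d=(4,2) right/bottom  bias=-1
    (7,0)@(15, 1): e=[8,2,2] → X
    (8,0)@(17, 1): e=[4,10,-2] → .
    (9,0)@(19, 1): e=[0,18,-6] → .  [on edge]
    (7,1)@(15, 3): e=[4,-2,10] → .
    (8,1)@(17, 3): e=[0,6,6] → .  [on edge]
    (7,2)@(15, 5): e=[0,-6,18] → .  [on edge]
    (6,3)@(13, 7): e=[0,-18,30] → .  [on edge]
    (5,4)@(11, 9): e=[0,-30,42] → .  [on edge]
    (4,5)@(9, 11): e=[0,-42,54] → .  [on edge]
    (3,6)@(7, 13): e=[0,-54,66] → .  [on edge]
    (2,7)@(5, 15): e=[0,-66,78] → .  [on edge]
    (1,8)@(3, 17): e=[0,-78,90] → .  [on edge]
    (0,9)@(1, 19): e=[0,-90,102] → .  [on edge]
  covered (1 px):
    . . . . . . . X . .
    . . . . . . . . . .
    . . . . . . . . . .
    . . . . . . . . . .
    . . . . . . . . . .
    . . . . . . . . . .
    . . . . . . . . . .
    . . . . . . . . . .
    . . . . . . . . . .
    . . . . . . . . . .
T2:
  2·area = 8
  edge (4, 0)→(4, 2): d=(0,2) right/bottom  bias=-1
  edge (4, 2)→(0, 14): d=(-4,12) right/bottom  bias=-1
  edge (0, 14)→(4, 0): d=(4,-14) top-left  bias=+0
    (1,2)@(3, 5): e=[2,0,6] → .  [on edge]
    (0,5)@(1, 11): e=[6,0,2] → .  [on edge]
  covered (0 px):
    . . . . . . . . . .
    . . . . . . . . . .
    . . . . . . . . . .
    . . . . . . . . . .
    . . . . . . . . . .
    . . . . . . . . . .
    . . . . . . . . . .
    . . . . . . . . . .
    . . . . . . . . . .
    . . . . . . . . . .
T3:
  2·area = 78
  edge (11, 16)→(4, 12): d=(-7,-4) top-left  bias=+0
  edge (4, 12)→(6, 2): d=(2,-10) top-left  bias=+0
  edge (6, 2)→(11, 16): d=(5,14) right/bottom  bias=-1
    (3,2)@(7, 5): e=[61,16,1] → X
    (4,2)@(9, 5): e=[69,36,-27] → .
    (2,3)@(5, 7): e=[39,0,39] → X  [on edge]
    (4,3)@(9, 7): e=[55,40,-17] → .
    (2,4)@(5, 9): e=[25,4,49] → X
    (4,4)@(9, 9): e=[41,44,-7] → .
    (2,5)@(5, 11): e=[11,8,59] → X
    (4,5)@(9, 11): e=[27,48,3] → X
    (5,5)@(11, 11): e=[35,68,-25] → .
    (2,6)@(5, 13): e=[-3,12,69] → .
    (3,6)@(7, 13): e=[5,32,41] → X
    (5,6)@(11, 13): e=[21,72,-15] → .
    (1,8)@(3, 17): e=[-39,0,117] → .  [on edge]
  covered (10 px):
    . . . . . . . . . .
    . . . . . . . . . .
    . . . X . . . . . .
    . . X X . . . . . .
    . . X X . . . . . .
    . . X X X . . . . .
    . . . X X . . . . .
    . . . . . . . . . .
    . . . . . . . . . .
    . . . . . . . . . .
T4:
  2·area = 64
  edge (10, 4)→(18, 0): d=(8,-4) top-left  bias=+0
  edge (18, 0)→(18, 8): d=(0,8) right/bottom  bias=-1
  edge (18, 8)→(10, 4): d=(-8,-4) top-left  bias=+0
    (8,0)@(17, 1): e=[4,8,52] → X
    (9,0)@(19, 1): e=[12,-8,60] → .
    (6,1)@(13, 3): e=[4,40,20] → X
    (7,1)@(15, 3): e=[12,24,28] → X
    (9,1)@(19, 3): e=[28,-8,44] → .
    (6,2)@(13, 5): e=[20,40,4] → X
    (9,2)@(19, 5): e=[44,-8,28] → .
    (6,3)@(13, 7): e=[36,40,-12] → .
    (7,3)@(15, 7): e=[44,24,-4] → .
    (8,3)@(17, 7): e=[52,8,4] → X
    (9,3)@(19, 7): e=[60,-8,12] → .
    (8,4)@(17, 9): e=[68,8,-12] → .
  covered (8 px):
    . . . . . . . . X .
    . . . . . . X X X .
    . . . . . . X X X .
    . . . . . . . . X .
    . . . . . . . . . .
    . . . . . . . . . .
    . . . . . . . . . .
    . . . . . . . . . .
    . . . . . . . . . .
    . . . . . . . . . .

Final: [[4,0],[5,0],[6,0],[3,1],[4,1],[5,1]]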